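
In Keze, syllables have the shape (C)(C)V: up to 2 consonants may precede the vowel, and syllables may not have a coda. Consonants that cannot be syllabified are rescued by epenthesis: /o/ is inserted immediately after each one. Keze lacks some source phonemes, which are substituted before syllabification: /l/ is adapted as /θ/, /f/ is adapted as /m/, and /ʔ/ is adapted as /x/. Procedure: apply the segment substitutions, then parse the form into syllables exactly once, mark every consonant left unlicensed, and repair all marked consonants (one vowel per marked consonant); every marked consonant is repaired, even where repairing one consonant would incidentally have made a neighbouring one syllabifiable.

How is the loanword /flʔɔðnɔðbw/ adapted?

moθxɔðnɔðobowo

Substitution: /f/ → /m/, /l/ → /θ/, /ʔ/ → /x/, giving /mθxɔðnɔðbw/.
Syllabifying with onset maximization leaves /m/, /ð/, /b/, /w/ stranded (no codas are permitted; onsets may contain at most 2 consonants).
Inserting the epenthetic vowel yields /m/ → /mo/, /ð/ → /ðo/, /b/ → /bo/, /w/ → /wo/.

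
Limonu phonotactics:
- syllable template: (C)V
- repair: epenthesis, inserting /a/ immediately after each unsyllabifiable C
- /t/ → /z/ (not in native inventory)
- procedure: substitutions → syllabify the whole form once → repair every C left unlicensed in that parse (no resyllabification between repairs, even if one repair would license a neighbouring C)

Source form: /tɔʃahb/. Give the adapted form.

zɔʃahaba

Substitution: /t/ → /z/, giving /zɔʃahb/.
Under (C)V, the unsyllabifiable consonants are /h/, /b/ (no codas are permitted; onsets are limited to one consonant).
Epenthesis after each stranded consonant: /h/ → /ha/, /b/ → /ba/.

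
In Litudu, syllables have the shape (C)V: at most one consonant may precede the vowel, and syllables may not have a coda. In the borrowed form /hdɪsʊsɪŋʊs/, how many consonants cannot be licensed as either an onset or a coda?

Under (C)V, the unsyllabifiable consonants are /h/, /s/ (no codas are permitted; onsets are limited to one consonant).

2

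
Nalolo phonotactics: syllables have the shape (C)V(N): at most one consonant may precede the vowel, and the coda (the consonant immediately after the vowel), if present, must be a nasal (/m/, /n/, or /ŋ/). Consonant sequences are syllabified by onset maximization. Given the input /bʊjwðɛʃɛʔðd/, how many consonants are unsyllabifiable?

5

The consonants /j/, /w/, /ʔ/, /ð/, /d/ cannot be parsed into a legal (C)V(N) syllable (only a nasal (/m/, /n/, or /ŋ/) is licensed in coda position; onsets are limited to one consonant).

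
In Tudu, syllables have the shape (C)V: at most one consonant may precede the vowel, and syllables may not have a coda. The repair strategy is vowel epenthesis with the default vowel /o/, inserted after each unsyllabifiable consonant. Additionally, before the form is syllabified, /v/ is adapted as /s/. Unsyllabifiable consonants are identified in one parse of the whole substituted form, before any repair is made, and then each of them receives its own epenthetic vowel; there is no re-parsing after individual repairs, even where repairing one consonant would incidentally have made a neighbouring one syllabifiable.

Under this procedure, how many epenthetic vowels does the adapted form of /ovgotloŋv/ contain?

After substitution the input is /osgotloŋs/.
The unsyllabifiable consonants are /s/, /t/, /ŋ/, /s/; each receives one epenthetic vowel.

4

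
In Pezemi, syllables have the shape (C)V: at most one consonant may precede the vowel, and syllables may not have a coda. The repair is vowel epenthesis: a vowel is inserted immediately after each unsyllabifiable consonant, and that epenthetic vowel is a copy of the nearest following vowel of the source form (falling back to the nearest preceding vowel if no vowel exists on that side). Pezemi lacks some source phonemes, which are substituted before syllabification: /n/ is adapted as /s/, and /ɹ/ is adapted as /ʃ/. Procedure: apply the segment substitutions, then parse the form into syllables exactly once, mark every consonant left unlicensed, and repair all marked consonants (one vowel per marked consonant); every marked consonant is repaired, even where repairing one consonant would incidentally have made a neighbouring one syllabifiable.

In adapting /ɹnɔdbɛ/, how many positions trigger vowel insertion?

2

After substitution the input is /ʃsɔdbɛ/.
The unsyllabifiable consonants are /ʃ/, /d/; each receives one epenthetic vowel.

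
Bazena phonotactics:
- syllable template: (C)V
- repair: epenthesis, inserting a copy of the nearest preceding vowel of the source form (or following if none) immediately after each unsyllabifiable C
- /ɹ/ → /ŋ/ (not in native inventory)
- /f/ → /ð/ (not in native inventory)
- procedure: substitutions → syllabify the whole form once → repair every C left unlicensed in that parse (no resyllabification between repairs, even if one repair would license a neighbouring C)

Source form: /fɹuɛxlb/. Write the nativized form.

Substitution: /f/ → /ð/, /ɹ/ → /ŋ/, giving /ðŋuɛxlb/.
Under (C)V, the unsyllabifiable consonants are /ð/, /x/, /l/, /b/ (no codas are permitted; onsets are limited to one consonant).
Each unlicensed consonant becomes the onset of a new syllable: /ð/ → /ðu/, /x/ → /xɛ/, /l/ → /lɛ/, /b/ → /bɛ/.

ðuŋuɛxɛlɛbɛ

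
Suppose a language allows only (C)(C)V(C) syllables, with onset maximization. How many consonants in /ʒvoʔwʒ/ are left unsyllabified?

2

Under (C)(C)V(C), the unsyllabifiable consonants are /w/, /ʒ/ (at most one coda consonant is licensed; onsets may contain at most 2 consonants).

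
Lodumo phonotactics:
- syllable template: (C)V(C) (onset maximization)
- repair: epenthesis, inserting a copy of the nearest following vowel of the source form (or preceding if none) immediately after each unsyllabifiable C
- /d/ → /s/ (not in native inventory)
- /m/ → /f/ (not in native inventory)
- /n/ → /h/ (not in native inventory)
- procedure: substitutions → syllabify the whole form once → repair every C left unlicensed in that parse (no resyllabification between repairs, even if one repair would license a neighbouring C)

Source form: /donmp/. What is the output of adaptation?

sohfopo

Substitution: /d/ → /s/, /n/ → /h/, /m/ → /f/, giving /sohfp/.
Under (C)V(C), the unsyllabifiable consonants are /f/, /p/ (at most one coda consonant is licensed; onsets are limited to one consonant).
Epenthesis after each stranded consonant: /f/ → /fo/, /p/ → /po/.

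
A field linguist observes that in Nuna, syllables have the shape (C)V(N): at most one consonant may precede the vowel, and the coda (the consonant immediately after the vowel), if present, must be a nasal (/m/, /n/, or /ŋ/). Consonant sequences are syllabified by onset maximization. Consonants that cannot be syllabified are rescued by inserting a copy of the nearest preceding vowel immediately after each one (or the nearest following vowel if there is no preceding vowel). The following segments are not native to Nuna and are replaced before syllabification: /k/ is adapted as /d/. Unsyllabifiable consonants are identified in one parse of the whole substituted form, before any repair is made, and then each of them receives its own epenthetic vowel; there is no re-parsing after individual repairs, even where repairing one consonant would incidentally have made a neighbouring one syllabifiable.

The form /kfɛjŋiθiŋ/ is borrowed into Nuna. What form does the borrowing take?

Substitution: /k/ → /d/, giving /dfɛjŋiθiŋ/.
Syllabifying with onset maximization leaves /d/, /j/ stranded (only a nasal (/m/, /n/, or /ŋ/) is licensed in coda position; onsets are limited to one consonant).
Epenthesis after each stranded consonant: /d/ → /dɛ/, /j/ → /jɛ/.

dɛfɛjɛŋiθiŋ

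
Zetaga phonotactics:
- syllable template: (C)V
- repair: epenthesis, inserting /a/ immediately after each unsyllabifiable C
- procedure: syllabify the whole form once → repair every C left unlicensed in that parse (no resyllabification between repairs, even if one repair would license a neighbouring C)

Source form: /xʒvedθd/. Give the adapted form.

Syllabifying with onset maximization leaves /x/, /ʒ/, /d/, /θ/, /d/ stranded (no codas are permitted; onsets are limited to one consonant).
Inserting the epenthetic vowel yields /x/ → /xa/, /ʒ/ → /ʒa/, /d/ → /da/, /θ/ → /θa/, /d/ → /da/.

xaʒavedaθada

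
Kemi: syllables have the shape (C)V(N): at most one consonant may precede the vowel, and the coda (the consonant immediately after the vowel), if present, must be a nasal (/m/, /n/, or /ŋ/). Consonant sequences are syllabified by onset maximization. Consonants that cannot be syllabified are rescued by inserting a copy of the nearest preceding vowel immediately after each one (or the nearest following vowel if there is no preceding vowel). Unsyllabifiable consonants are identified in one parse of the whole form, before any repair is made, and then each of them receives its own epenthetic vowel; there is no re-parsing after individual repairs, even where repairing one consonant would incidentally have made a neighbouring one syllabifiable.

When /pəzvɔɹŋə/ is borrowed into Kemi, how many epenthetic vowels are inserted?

2

The unsyllabifiable consonants are /z/, /ɹ/; each receives one epenthetic vowel.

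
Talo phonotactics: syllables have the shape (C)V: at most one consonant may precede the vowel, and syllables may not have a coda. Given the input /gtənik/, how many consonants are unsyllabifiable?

2

Under (C)V, the unsyllabifiable consonants are /g/, /k/ (no codas are permitted; onsets are limited to one consonant).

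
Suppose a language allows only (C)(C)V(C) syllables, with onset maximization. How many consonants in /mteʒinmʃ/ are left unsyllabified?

2

Syllabifying with onset maximization leaves /m/, /ʃ/ stranded (at most one coda consonant is licensed; onsets may contain at most 2 consonants).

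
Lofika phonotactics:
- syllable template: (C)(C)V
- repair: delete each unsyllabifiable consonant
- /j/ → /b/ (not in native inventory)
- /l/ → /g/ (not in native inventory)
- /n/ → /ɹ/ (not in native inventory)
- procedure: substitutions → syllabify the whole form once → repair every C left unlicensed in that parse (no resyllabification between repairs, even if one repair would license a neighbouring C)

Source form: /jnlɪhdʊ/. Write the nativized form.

ɹgɪhdʊ

Substitution: /j/ → /b/, /n/ → /ɹ/, /l/ → /g/, giving /bɹgɪhdʊ/.
Under (C)(C)V, the unsyllabifiable consonants are /b/ (no codas are permitted; onsets may contain at most 2 consonants).
Each unlicensed consonant is deleted: /b/.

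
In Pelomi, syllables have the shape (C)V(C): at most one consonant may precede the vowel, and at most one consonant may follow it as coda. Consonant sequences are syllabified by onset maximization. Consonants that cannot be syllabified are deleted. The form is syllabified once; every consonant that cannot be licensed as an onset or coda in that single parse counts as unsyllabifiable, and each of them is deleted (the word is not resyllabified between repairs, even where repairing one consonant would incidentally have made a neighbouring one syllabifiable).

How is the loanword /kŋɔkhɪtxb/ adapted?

ŋɔkhɪt

Syllabifying with onset maximization leaves /k/, /x/, /b/ stranded (at most one coda consonant is licensed; onsets are limited to one consonant).
Each unlicensed consonant is deleted: /k/, /x/, /b/.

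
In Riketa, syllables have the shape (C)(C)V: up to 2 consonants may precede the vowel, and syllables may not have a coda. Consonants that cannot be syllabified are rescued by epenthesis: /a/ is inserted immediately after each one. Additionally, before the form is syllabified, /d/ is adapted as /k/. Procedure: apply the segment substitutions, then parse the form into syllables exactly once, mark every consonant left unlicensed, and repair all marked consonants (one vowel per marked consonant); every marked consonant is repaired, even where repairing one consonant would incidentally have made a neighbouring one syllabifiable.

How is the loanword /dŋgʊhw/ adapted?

Substitution: /d/ → /k/, giving /kŋgʊhw/.
Syllabifying with onset maximization leaves /k/, /h/, /w/ stranded (no codas are permitted; onsets may contain at most 2 consonants).
Inserting the epenthetic vowel yields /k/ → /ka/, /h/ → /ha/, /w/ → /wa/.

kaŋgʊhawa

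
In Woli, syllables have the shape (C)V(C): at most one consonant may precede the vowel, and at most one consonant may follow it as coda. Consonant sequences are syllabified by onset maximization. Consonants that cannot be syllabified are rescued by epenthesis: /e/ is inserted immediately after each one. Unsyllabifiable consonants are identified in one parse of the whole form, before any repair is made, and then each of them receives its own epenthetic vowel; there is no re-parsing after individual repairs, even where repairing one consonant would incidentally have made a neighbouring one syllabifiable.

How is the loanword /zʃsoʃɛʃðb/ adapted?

zeʃesoʃɛʃðebe

Under (C)V(C), the unsyllabifiable consonants are /z/, /ʃ/, /ð/, /b/ (at most one coda consonant is licensed; onsets are limited to one consonant).
Each unlicensed consonant becomes the onset of a new syllable: /z/ → /ze/, /ʃ/ → /ʃe/, /ð/ → /ðe/, /b/ → /be/.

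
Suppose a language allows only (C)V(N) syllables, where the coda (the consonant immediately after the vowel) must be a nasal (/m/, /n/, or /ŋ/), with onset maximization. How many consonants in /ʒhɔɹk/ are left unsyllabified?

Syllabifying with onset maximization leaves /ʒ/, /ɹ/, /k/ stranded (only a nasal (/m/, /n/, or /ŋ/) is licensed in coda position; onsets are limited to one consonant).

3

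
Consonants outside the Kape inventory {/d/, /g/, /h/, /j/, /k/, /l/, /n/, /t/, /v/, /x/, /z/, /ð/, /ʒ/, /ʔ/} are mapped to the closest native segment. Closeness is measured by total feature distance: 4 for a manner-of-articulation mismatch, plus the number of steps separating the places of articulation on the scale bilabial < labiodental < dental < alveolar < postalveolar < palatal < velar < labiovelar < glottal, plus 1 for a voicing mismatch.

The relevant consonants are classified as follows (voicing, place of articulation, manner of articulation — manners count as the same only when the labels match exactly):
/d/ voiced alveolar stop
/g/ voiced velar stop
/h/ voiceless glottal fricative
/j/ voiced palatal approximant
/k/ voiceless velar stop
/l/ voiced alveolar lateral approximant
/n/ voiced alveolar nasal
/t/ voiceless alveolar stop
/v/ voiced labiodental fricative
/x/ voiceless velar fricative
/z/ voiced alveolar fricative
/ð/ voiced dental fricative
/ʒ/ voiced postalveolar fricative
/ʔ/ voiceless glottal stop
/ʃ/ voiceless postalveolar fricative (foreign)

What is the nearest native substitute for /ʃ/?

/ʒ/ is closest: same manner (fricative), place distance 0 (postalveolar→postalveolar), voicing differs (+1); total 1. Next closest is /x/ at distance 2.

ʒ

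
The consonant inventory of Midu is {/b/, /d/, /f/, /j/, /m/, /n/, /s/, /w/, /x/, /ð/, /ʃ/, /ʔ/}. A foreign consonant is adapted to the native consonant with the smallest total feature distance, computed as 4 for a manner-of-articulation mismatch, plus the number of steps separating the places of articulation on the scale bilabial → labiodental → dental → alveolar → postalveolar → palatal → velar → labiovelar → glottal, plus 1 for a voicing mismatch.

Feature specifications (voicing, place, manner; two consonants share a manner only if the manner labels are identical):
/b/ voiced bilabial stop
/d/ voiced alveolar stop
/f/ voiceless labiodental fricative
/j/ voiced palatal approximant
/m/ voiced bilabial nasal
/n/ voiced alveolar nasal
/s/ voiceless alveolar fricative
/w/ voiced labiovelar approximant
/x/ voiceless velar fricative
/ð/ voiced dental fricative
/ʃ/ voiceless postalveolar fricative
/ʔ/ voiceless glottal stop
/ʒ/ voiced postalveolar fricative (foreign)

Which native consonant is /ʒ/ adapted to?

/ʃ/ is closest: same manner (fricative), place distance 0 (postalveolar→postalveolar), voicing differs (+1); total 1. Next closest is /s/ at distance 2.

ʃ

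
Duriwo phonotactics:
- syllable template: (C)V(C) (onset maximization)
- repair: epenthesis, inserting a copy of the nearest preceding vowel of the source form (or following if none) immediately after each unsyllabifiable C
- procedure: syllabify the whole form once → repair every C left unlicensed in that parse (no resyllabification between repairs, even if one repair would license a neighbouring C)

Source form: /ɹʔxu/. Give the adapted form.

ɹuʔuxu

Syllabifying with onset maximization leaves /ɹ/, /ʔ/ stranded (at most one coda consonant is licensed; onsets are limited to one consonant).
Each unlicensed consonant becomes the onset of a new syllable: /ɹ/ → /ɹu/, /ʔ/ → /ʔu/.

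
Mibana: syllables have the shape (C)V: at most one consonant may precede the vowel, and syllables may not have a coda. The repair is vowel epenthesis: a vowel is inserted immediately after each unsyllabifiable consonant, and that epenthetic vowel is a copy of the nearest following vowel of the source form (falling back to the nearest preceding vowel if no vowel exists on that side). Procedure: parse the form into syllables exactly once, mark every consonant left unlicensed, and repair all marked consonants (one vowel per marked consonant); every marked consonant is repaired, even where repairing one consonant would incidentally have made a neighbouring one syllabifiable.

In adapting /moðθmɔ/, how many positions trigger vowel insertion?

2

The unsyllabifiable consonants are /ð/, /θ/; each receives one epenthetic vowel.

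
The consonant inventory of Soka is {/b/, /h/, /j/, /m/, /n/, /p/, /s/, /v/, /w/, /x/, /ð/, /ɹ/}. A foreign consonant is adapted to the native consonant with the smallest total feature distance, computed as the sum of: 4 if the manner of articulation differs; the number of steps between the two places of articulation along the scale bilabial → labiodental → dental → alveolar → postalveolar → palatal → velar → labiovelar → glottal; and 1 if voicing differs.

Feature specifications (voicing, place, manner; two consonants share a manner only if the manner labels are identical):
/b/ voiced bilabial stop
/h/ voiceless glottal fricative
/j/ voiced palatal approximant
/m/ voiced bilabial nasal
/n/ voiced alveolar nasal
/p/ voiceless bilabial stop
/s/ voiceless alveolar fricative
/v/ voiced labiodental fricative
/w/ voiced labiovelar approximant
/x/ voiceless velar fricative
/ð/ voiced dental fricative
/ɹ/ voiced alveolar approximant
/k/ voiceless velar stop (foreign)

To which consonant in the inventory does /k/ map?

x

/x/ is closest: manner differs (stop→fricative, +4), place distance 0 (velar→velar), same voicing; total 4. Next closest is /h/ at distance 6.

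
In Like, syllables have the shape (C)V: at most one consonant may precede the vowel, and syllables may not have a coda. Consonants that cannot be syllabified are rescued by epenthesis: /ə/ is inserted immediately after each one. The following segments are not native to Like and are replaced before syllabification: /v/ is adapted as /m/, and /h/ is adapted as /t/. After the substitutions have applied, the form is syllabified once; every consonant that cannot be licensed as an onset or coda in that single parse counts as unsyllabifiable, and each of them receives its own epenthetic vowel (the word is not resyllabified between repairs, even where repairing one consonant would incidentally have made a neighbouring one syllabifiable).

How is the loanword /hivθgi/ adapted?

timəθəgi

Substitution: /h/ → /t/, /v/ → /m/, giving /timθgi/.
The consonants /m/, /θ/ cannot be parsed into a legal (C)V syllable (no codas are permitted; onsets are limited to one consonant).
Inserting the epenthetic vowel yields /m/ → /mə/, /θ/ → /θə/.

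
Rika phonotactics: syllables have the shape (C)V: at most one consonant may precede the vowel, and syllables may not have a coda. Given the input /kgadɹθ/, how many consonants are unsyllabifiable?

Under (C)V, the unsyllabifiable consonants are /k/, /d/, /ɹ/, /θ/ (no codas are permitted; onsets are limited to one consonant).

4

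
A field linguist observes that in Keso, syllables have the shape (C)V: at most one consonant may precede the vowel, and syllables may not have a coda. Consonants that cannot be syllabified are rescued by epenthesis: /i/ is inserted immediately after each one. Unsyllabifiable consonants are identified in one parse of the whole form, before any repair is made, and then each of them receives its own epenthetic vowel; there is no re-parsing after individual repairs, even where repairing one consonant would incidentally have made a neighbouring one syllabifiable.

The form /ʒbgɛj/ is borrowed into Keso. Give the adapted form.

Under (C)V, the unsyllabifiable consonants are /ʒ/, /b/, /j/ (no codas are permitted; onsets are limited to one consonant).
Epenthesis after each stranded consonant: /ʒ/ → /ʒi/, /b/ → /bi/, /j/ → /ji/.

ʒibigɛji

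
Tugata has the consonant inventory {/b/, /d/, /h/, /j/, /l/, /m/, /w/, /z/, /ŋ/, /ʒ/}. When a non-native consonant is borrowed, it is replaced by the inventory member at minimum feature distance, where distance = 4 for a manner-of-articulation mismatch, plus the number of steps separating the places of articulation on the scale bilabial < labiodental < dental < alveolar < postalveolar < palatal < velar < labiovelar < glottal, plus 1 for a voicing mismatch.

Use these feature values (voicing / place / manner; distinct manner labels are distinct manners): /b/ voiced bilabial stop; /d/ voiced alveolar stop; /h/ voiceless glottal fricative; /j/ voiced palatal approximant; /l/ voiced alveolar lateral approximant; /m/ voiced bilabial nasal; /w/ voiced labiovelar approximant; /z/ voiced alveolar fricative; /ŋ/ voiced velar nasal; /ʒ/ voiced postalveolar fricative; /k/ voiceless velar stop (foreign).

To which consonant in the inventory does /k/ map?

d

/d/ is closest: same manner (stop), place distance 3 (velar→alveolar), voicing differs (+1); total 4. Next closest is /ŋ/ at distance 5.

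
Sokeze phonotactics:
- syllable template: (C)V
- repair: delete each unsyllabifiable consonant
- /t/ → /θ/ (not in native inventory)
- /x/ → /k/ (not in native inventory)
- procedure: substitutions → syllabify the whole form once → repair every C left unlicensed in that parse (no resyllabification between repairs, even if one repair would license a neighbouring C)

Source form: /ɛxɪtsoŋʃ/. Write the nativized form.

Substitution: /x/ → /k/, /t/ → /θ/, giving /ɛkɪθsoŋʃ/.
Under (C)V, the unsyllabifiable consonants are /θ/, /ŋ/, /ʃ/ (no codas are permitted; onsets are limited to one consonant).
Deletion applies to /θ/, /ŋ/, /ʃ/.

ɛkɪso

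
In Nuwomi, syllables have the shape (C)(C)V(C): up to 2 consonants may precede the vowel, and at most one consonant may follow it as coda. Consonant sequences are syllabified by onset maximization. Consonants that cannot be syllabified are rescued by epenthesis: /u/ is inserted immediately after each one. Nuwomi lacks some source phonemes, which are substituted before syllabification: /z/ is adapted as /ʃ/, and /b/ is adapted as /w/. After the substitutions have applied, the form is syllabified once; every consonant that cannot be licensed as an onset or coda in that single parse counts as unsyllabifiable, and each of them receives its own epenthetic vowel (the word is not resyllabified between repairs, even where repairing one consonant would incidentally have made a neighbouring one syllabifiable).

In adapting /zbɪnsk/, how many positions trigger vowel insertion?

After substitution the input is /ʃwɪnsk/.
The unsyllabifiable consonants are /s/, /k/; each receives one epenthetic vowel.

2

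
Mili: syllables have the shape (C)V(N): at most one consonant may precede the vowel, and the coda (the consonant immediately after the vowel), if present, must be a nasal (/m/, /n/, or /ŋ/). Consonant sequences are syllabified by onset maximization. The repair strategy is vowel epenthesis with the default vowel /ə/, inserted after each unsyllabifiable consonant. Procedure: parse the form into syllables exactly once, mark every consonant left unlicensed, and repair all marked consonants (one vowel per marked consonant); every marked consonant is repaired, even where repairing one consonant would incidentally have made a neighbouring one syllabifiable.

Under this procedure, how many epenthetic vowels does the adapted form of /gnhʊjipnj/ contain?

5

The unsyllabifiable consonants are /g/, /n/, /p/, /n/, /j/; each receives one epenthetic vowel.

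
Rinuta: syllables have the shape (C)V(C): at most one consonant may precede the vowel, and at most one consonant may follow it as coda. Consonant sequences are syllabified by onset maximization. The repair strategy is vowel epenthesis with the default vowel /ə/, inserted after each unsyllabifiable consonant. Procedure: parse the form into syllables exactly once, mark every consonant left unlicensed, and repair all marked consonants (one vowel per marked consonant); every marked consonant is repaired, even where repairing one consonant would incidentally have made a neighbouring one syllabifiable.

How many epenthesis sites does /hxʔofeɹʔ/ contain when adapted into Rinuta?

3

The unsyllabifiable consonants are /h/, /x/, /ʔ/; each receives one epenthetic vowel.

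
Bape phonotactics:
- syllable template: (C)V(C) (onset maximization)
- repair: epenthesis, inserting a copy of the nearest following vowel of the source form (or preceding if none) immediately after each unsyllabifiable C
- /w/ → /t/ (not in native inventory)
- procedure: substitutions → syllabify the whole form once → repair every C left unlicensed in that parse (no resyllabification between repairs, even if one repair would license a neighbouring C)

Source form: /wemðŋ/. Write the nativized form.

Substitution: /w/ → /t/, giving /temðŋ/.
The consonants /ð/, /ŋ/ cannot be parsed into a legal (C)V(C) syllable (at most one coda consonant is licensed; onsets are limited to one consonant).
Each unlicensed consonant becomes the onset of a new syllable: /ð/ → /ðe/, /ŋ/ → /ŋe/.

temðeŋe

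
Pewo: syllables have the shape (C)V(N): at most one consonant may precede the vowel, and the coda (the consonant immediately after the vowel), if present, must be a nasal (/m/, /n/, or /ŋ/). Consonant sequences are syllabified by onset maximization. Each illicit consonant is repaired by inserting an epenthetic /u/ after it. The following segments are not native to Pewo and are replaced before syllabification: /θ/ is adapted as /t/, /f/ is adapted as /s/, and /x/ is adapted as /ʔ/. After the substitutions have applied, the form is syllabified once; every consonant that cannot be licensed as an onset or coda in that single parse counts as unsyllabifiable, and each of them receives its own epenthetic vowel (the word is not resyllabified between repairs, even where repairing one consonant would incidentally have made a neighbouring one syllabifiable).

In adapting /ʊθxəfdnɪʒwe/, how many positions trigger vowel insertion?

4

After substitution the input is /ʊtʔəsdnɪʒwe/.
The unsyllabifiable consonants are /t/, /s/, /d/, /ʒ/; each receives one epenthetic vowel.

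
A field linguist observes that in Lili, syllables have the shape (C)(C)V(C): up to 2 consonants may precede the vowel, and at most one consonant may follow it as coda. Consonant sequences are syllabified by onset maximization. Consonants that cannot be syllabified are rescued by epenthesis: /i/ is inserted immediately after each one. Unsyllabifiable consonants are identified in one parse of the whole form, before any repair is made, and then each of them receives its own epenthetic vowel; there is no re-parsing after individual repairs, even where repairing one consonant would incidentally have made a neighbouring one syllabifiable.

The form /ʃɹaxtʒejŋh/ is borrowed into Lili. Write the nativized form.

Under (C)(C)V(C), the unsyllabifiable consonants are /ŋ/, /h/ (at most one coda consonant is licensed; onsets may contain at most 2 consonants).
Inserting the epenthetic vowel yields /ŋ/ → /ŋi/, /h/ → /hi/.

ʃɹaxtʒejŋihi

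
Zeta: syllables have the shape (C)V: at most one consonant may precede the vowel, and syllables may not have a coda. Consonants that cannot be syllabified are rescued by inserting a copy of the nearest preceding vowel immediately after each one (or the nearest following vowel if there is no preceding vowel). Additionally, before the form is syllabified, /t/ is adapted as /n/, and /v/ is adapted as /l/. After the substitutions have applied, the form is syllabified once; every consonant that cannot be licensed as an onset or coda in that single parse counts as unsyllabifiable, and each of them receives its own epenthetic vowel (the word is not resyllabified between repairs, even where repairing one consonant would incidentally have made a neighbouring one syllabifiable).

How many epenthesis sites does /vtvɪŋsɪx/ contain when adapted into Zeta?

4

After substitution the input is /lnlɪŋsɪx/.
The unsyllabifiable consonants are /l/, /n/, /ŋ/, /x/; each receives one epenthetic vowel.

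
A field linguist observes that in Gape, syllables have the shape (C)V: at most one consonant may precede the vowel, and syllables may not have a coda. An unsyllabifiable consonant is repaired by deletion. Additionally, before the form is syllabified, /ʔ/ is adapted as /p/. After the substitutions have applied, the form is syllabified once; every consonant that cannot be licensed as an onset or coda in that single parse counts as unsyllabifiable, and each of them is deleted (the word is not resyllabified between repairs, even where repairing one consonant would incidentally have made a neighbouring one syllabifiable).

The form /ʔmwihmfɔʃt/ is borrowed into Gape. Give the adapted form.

Substitution: /ʔ/ → /p/, giving /pmwihmfɔʃt/.
Under (C)V, the unsyllabifiable consonants are /p/, /m/, /h/, /m/, /ʃ/, /t/ (no codas are permitted; onsets are limited to one consonant).
Deleting the stranded consonants removes /p/, /m/, /h/, /m/, /ʃ/, /t/.

wifɔ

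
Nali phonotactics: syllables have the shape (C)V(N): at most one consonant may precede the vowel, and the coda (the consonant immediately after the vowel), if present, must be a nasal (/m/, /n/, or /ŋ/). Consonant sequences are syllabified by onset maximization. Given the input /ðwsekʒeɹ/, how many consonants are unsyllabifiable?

Syllabifying with onset maximization leaves /ð/, /w/, /k/, /ɹ/ stranded (only a nasal (/m/, /n/, or /ŋ/) is licensed in coda position; onsets are limited to one consonant).

4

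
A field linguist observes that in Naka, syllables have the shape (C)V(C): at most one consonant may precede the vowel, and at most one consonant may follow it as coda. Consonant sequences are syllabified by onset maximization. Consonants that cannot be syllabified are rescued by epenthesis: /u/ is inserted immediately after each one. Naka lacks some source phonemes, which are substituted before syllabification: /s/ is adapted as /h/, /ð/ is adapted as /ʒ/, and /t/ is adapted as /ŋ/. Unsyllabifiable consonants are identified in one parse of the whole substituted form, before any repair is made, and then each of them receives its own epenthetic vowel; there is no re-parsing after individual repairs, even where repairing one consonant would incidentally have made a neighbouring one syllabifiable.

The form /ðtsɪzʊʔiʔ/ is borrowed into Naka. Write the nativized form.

Substitution: /ð/ → /ʒ/, /t/ → /ŋ/, /s/ → /h/, giving /ʒŋhɪzʊʔiʔ/.
Syllabifying with onset maximization leaves /ʒ/, /ŋ/ stranded (at most one coda consonant is licensed; onsets are limited to one consonant).
Each unlicensed consonant becomes the onset of a new syllable: /ʒ/ → /ʒu/, /ŋ/ → /ŋu/.

ʒuŋuhɪzʊʔiʔ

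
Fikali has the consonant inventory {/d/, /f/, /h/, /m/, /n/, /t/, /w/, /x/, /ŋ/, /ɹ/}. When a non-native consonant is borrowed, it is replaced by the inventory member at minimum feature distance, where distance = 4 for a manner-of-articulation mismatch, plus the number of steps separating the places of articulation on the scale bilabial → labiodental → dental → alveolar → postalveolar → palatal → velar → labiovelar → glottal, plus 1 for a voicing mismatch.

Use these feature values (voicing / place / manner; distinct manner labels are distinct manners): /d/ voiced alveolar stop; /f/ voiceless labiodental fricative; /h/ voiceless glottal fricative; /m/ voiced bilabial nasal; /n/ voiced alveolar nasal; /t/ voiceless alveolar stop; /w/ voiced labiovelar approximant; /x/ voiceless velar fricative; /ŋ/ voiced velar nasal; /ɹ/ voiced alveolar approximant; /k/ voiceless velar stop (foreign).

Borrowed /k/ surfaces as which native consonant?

t

/t/ is closest: same manner (stop), place distance 3 (velar→alveolar), same voicing; total 3. Next closest is /d/ at distance 4.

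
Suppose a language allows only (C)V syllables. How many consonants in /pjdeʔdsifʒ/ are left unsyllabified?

Under (C)V, the unsyllabifiable consonants are /p/, /j/, /ʔ/, /d/, /f/, /ʒ/ (no codas are permitted; onsets are limited to one consonant).

6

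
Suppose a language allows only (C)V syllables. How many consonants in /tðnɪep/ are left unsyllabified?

3

Syllabifying with onset maximization leaves /t/, /ð/, /p/ stranded (no codas are permitted; onsets are limited to one consonant).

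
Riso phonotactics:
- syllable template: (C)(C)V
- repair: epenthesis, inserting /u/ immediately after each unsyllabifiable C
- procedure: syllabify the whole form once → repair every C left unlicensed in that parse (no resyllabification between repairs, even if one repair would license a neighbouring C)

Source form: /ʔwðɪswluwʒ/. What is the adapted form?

Under (C)(C)V, the unsyllabifiable consonants are /ʔ/, /s/, /w/, /ʒ/ (no codas are permitted; onsets may contain at most 2 consonants).
Epenthesis after each stranded consonant: /ʔ/ → /ʔu/, /s/ → /su/, /w/ → /wu/, /ʒ/ → /ʒu/.

ʔuwðɪsuwluwuʒu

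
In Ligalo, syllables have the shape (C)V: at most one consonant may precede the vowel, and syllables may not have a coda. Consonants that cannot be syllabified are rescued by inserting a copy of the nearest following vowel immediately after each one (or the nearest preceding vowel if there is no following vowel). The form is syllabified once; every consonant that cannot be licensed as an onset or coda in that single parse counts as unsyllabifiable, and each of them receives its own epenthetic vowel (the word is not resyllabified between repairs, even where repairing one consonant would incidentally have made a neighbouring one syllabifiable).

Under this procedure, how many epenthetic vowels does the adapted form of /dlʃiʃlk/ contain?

5

The unsyllabifiable consonants are /d/, /l/, /ʃ/, /l/, /k/; each receives one epenthetic vowel.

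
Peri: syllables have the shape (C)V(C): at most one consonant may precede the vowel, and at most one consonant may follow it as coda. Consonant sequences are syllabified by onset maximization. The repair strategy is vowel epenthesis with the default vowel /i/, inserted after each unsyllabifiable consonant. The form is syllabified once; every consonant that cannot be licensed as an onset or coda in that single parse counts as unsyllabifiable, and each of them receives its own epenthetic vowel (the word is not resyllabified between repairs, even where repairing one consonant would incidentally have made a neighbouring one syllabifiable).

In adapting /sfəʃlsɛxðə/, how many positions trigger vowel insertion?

2

The unsyllabifiable consonants are /s/, /l/; each receives one epenthetic vowel.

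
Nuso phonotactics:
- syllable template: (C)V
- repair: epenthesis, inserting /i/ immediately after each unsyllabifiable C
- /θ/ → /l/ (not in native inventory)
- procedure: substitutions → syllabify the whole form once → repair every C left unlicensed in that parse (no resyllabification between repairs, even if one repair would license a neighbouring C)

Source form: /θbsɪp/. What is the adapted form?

Substitution: /θ/ → /l/, giving /lbsɪp/.
Syllabifying with onset maximization leaves /l/, /b/, /p/ stranded (no codas are permitted; onsets are limited to one consonant).
Each unlicensed consonant becomes the onset of a new syllable: /l/ → /li/, /b/ → /bi/, /p/ → /pi/.

libisɪpi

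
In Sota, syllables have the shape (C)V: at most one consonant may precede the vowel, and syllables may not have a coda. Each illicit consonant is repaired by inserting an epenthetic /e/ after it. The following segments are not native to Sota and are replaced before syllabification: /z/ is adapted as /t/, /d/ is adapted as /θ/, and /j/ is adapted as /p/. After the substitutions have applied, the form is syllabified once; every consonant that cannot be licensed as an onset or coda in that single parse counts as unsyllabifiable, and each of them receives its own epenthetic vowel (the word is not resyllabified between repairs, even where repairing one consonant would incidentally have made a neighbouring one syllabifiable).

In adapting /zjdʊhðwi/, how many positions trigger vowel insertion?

4

After substitution the input is /tpθʊhðwi/.
The unsyllabifiable consonants are /t/, /p/, /h/, /ð/; each receives one epenthetic vowel.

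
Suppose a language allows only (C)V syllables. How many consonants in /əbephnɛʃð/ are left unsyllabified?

The consonants /p/, /h/, /ʃ/, /ð/ cannot be parsed into a legal (C)V syllable (no codas are permitted; onsets are limited to one consonant).

4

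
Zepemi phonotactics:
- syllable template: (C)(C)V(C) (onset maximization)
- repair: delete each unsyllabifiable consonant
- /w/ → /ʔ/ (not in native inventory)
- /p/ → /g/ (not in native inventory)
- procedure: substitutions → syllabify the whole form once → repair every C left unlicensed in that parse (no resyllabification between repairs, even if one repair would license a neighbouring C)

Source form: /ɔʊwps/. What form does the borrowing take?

Substitution: /w/ → /ʔ/, /p/ → /g/, giving /ɔʊʔgs/.
The consonants /g/, /s/ cannot be parsed into a legal (C)(C)V(C) syllable (at most one coda consonant is licensed; onsets may contain at most 2 consonants).
Deletion applies to /g/, /s/.

ɔʊʔ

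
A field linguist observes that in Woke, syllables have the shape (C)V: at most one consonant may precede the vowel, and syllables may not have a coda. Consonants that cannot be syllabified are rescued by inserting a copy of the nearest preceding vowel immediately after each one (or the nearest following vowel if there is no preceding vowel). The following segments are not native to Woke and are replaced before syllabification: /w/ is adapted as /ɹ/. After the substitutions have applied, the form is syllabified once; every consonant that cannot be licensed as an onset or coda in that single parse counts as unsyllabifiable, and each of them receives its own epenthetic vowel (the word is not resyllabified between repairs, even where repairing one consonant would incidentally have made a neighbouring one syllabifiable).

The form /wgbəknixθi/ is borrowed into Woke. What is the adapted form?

Substitution: /w/ → /ɹ/, giving /ɹgbəknixθi/.
The consonants /ɹ/, /g/, /k/, /x/ cannot be parsed into a legal (C)V syllable (no codas are permitted; onsets are limited to one consonant).
Each unlicensed consonant becomes the onset of a new syllable: /ɹ/ → /ɹə/, /g/ → /gə/, /k/ → /kə/, /x/ → /xi/.

ɹəgəbəkənixiθi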